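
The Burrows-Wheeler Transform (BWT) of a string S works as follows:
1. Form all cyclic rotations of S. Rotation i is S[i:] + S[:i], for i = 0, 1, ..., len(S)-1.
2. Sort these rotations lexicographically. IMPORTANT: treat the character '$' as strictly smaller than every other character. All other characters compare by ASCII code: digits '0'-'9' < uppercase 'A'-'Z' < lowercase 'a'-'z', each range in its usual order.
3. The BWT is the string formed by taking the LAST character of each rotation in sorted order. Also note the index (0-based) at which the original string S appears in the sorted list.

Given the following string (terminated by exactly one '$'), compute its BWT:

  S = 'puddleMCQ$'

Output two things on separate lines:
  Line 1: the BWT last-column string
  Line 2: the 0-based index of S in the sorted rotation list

Answer: QMeCudld$p
8

Derivation:
All 10 rotations (rotation i = S[i:]+S[:i]):
  rot[0] = puddleMCQ$
  rot[1] = uddleMCQ$p
  rot[2] = ddleMCQ$pu
  rot[3] = dleMCQ$pud
  rot[4] = leMCQ$pudd
  rot[5] = eMCQ$puddl
  rot[6] = MCQ$puddle
  rot[7] = CQ$puddleM
  rot[8] = Q$puddleMC
  rot[9] = $puddleMCQ
Sorted (with $ < everything):
  sorted[0] = $puddleMCQ  (last char: 'Q')
  sorted[1] = CQ$puddleM  (last char: 'M')
  sorted[2] = MCQ$puddle  (last char: 'e')
  sorted[3] = Q$puddleMC  (last char: 'C')
  sorted[4] = ddleMCQ$pu  (last char: 'u')
  sorted[5] = dleMCQ$pud  (last char: 'd')
  sorted[6] = eMCQ$puddl  (last char: 'l')
  sorted[7] = leMCQ$pudd  (last char: 'd')
  sorted[8] = puddleMCQ$  (last char: '$')
  sorted[9] = uddleMCQ$p  (last char: 'p')
Last column: QMeCudld$p
Original string S is at sorted index 8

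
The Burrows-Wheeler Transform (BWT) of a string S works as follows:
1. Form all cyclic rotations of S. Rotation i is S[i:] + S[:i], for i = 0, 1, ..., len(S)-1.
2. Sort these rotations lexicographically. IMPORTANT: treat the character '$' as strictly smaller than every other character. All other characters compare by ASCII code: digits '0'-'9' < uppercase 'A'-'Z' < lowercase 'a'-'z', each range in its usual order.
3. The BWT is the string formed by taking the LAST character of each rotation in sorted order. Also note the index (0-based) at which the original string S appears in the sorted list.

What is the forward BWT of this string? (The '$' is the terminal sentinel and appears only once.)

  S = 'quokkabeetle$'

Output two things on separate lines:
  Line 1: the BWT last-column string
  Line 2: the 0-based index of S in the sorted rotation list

All 13 rotations (rotation i = S[i:]+S[:i]):
  rot[0] = quokkabeetle$
  rot[1] = uokkabeetle$q
  rot[2] = okkabeetle$qu
  rot[3] = kkabeetle$quo
  rot[4] = kabeetle$quok
  rot[5] = abeetle$quokk
  rot[6] = beetle$quokka
  rot[7] = eetle$quokkab
  rot[8] = etle$quokkabe
  rot[9] = tle$quokkabee
  rot[10] = le$quokkabeet
  rot[11] = e$quokkabeetl
  rot[12] = $quokkabeetle
Sorted (with $ < everything):
  sorted[0] = $quokkabeetle  (last char: 'e')
  sorted[1] = abeetle$quokk  (last char: 'k')
  sorted[2] = beetle$quokka  (last char: 'a')
  sorted[3] = e$quokkabeetl  (last char: 'l')
  sorted[4] = eetle$quokkab  (last char: 'b')
  sorted[5] = etle$quokkabe  (last char: 'e')
  sorted[6] = kabeetle$quok  (last char: 'k')
  sorted[7] = kkabeetle$quo  (last char: 'o')
  sorted[8] = le$quokkabeet  (last char: 't')
  sorted[9] = okkabeetle$qu  (last char: 'u')
  sorted[10] = quokkabeetle$  (last char: '$')
  sorted[11] = tle$quokkabee  (last char: 'e')
  sorted[12] = uokkabeetle$q  (last char: 'q')
Last column: ekalbekotu$eq
Original string S is at sorted index 10

Answer: ekalbekotu$eq
10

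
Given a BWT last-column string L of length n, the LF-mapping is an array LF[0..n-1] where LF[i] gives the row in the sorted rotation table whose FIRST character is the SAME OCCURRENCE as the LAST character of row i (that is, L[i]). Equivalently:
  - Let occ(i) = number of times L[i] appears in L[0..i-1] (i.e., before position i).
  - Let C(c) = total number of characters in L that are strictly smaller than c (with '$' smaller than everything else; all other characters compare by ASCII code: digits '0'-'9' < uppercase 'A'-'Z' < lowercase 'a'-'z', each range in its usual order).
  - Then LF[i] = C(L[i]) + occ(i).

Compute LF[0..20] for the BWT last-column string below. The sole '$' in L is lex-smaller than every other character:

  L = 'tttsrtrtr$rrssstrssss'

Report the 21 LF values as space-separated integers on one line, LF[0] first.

Char counts: '$':1, 'r':6, 's':8, 't':6
C (first-col start): C('$')=0, C('r')=1, C('s')=7, C('t')=15
L[0]='t': occ=0, LF[0]=C('t')+0=15+0=15
L[1]='t': occ=1, LF[1]=C('t')+1=15+1=16
L[2]='t': occ=2, LF[2]=C('t')+2=15+2=17
L[3]='s': occ=0, LF[3]=C('s')+0=7+0=7
L[4]='r': occ=0, LF[4]=C('r')+0=1+0=1
L[5]='t': occ=3, LF[5]=C('t')+3=15+3=18
L[6]='r': occ=1, LF[6]=C('r')+1=1+1=2
L[7]='t': occ=4, LF[7]=C('t')+4=15+4=19
L[8]='r': occ=2, LF[8]=C('r')+2=1+2=3
L[9]='$': occ=0, LF[9]=C('$')+0=0+0=0
L[10]='r': occ=3, LF[10]=C('r')+3=1+3=4
L[11]='r': occ=4, LF[11]=C('r')+4=1+4=5
L[12]='s': occ=1, LF[12]=C('s')+1=7+1=8
L[13]='s': occ=2, LF[13]=C('s')+2=7+2=9
L[14]='s': occ=3, LF[14]=C('s')+3=7+3=10
L[15]='t': occ=5, LF[15]=C('t')+5=15+5=20
L[16]='r': occ=5, LF[16]=C('r')+5=1+5=6
L[17]='s': occ=4, LF[17]=C('s')+4=7+4=11
L[18]='s': occ=5, LF[18]=C('s')+5=7+5=12
L[19]='s': occ=6, LF[19]=C('s')+6=7+6=13
L[20]='s': occ=7, LF[20]=C('s')+7=7+7=14

Answer: 15 16 17 7 1 18 2 19 3 0 4 5 8 9 10 20 6 11 12 13 14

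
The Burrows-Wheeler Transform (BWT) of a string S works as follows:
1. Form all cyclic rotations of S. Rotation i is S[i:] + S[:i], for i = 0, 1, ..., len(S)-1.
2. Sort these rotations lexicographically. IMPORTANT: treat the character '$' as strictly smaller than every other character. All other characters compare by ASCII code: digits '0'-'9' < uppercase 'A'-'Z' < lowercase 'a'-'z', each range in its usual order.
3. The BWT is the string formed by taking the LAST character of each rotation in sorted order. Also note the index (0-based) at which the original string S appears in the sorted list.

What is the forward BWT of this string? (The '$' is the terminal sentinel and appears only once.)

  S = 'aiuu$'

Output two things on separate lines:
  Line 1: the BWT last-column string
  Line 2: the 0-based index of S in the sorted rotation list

All 5 rotations (rotation i = S[i:]+S[:i]):
  rot[0] = aiuu$
  rot[1] = iuu$a
  rot[2] = uu$ai
  rot[3] = u$aiu
  rot[4] = $aiuu
Sorted (with $ < everything):
  sorted[0] = $aiuu  (last char: 'u')
  sorted[1] = aiuu$  (last char: '$')
  sorted[2] = iuu$a  (last char: 'a')
  sorted[3] = u$aiu  (last char: 'u')
  sorted[4] = uu$ai  (last char: 'i')
Last column: u$aui
Original string S is at sorted index 1

Answer: u$aui
1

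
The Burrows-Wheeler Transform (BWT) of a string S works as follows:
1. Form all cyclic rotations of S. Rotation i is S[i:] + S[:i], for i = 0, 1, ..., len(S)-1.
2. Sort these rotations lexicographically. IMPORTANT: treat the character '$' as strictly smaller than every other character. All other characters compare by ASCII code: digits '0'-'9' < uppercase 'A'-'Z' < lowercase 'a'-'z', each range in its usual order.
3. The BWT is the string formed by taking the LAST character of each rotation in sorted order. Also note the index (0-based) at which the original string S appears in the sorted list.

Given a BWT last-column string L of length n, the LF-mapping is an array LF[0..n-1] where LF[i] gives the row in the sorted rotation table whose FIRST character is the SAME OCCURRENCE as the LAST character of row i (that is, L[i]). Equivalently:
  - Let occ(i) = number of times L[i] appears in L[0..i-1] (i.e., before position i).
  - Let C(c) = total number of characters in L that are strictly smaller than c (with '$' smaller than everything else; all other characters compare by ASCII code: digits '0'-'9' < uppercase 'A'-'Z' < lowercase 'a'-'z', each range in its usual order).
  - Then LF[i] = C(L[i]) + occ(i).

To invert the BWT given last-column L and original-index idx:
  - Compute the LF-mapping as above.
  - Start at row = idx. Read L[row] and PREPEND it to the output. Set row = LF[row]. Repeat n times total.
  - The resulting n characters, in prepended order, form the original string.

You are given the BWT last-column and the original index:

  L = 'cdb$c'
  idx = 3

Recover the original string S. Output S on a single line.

LF mapping: 2 4 1 0 3
Walk LF starting at row 3, prepending L[row]:
  step 1: row=3, L[3]='$', prepend. Next row=LF[3]=0
  step 2: row=0, L[0]='c', prepend. Next row=LF[0]=2
  step 3: row=2, L[2]='b', prepend. Next row=LF[2]=1
  step 4: row=1, L[1]='d', prepend. Next row=LF[1]=4
  step 5: row=4, L[4]='c', prepend. Next row=LF[4]=3
Reversed output: cdbc$

Answer: cdbc$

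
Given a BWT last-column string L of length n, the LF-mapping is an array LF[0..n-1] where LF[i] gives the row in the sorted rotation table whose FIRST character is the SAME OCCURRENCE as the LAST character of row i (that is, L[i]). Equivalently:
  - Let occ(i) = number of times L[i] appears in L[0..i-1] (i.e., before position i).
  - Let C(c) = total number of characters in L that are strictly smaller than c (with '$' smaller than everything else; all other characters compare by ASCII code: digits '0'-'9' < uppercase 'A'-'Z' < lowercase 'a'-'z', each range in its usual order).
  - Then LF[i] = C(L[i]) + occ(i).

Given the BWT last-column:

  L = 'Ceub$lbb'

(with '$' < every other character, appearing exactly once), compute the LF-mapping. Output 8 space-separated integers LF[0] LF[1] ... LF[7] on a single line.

Char counts: '$':1, 'C':1, 'b':3, 'e':1, 'l':1, 'u':1
C (first-col start): C('$')=0, C('C')=1, C('b')=2, C('e')=5, C('l')=6, C('u')=7
L[0]='C': occ=0, LF[0]=C('C')+0=1+0=1
L[1]='e': occ=0, LF[1]=C('e')+0=5+0=5
L[2]='u': occ=0, LF[2]=C('u')+0=7+0=7
L[3]='b': occ=0, LF[3]=C('b')+0=2+0=2
L[4]='$': occ=0, LF[4]=C('$')+0=0+0=0
L[5]='l': occ=0, LF[5]=C('l')+0=6+0=6
L[6]='b': occ=1, LF[6]=C('b')+1=2+1=3
L[7]='b': occ=2, LF[7]=C('b')+2=2+2=4

Answer: 1 5 7 2 0 6 3 4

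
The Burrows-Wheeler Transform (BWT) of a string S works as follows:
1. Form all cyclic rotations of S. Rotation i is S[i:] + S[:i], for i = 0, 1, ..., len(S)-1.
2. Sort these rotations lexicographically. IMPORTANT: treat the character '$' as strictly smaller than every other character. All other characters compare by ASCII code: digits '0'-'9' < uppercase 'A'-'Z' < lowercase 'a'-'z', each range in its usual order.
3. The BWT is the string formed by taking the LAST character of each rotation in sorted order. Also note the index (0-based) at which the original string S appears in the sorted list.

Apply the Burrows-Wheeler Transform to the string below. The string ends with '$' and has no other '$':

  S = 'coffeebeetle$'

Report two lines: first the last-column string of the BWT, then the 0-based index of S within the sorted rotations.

All 13 rotations (rotation i = S[i:]+S[:i]):
  rot[0] = coffeebeetle$
  rot[1] = offeebeetle$c
  rot[2] = ffeebeetle$co
  rot[3] = feebeetle$cof
  rot[4] = eebeetle$coff
  rot[5] = ebeetle$coffe
  rot[6] = beetle$coffee
  rot[7] = eetle$coffeeb
  rot[8] = etle$coffeebe
  rot[9] = tle$coffeebee
  rot[10] = le$coffeebeet
  rot[11] = e$coffeebeetl
  rot[12] = $coffeebeetle
Sorted (with $ < everything):
  sorted[0] = $coffeebeetle  (last char: 'e')
  sorted[1] = beetle$coffee  (last char: 'e')
  sorted[2] = coffeebeetle$  (last char: '$')
  sorted[3] = e$coffeebeetl  (last char: 'l')
  sorted[4] = ebeetle$coffe  (last char: 'e')
  sorted[5] = eebeetle$coff  (last char: 'f')
  sorted[6] = eetle$coffeeb  (last char: 'b')
  sorted[7] = etle$coffeebe  (last char: 'e')
  sorted[8] = feebeetle$cof  (last char: 'f')
  sorted[9] = ffeebeetle$co  (last char: 'o')
  sorted[10] = le$coffeebeet  (last char: 't')
  sorted[11] = offeebeetle$c  (last char: 'c')
  sorted[12] = tle$coffeebee  (last char: 'e')
Last column: ee$lefbefotce
Original string S is at sorted index 2

Answer: ee$lefbefotce
2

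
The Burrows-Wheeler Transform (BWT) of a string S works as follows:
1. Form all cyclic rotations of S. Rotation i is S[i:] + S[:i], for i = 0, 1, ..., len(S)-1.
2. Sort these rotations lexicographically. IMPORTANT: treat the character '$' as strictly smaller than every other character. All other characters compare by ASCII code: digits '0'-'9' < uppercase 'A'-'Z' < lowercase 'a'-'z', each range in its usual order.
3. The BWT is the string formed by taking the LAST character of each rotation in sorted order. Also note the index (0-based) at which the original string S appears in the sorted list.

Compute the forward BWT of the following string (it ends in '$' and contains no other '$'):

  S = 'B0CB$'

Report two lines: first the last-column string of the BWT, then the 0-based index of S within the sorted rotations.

All 5 rotations (rotation i = S[i:]+S[:i]):
  rot[0] = B0CB$
  rot[1] = 0CB$B
  rot[2] = CB$B0
  rot[3] = B$B0C
  rot[4] = $B0CB
Sorted (with $ < everything):
  sorted[0] = $B0CB  (last char: 'B')
  sorted[1] = 0CB$B  (last char: 'B')
  sorted[2] = B$B0C  (last char: 'C')
  sorted[3] = B0CB$  (last char: '$')
  sorted[4] = CB$B0  (last char: '0')
Last column: BBC$0
Original string S is at sorted index 3

Answer: BBC$0
3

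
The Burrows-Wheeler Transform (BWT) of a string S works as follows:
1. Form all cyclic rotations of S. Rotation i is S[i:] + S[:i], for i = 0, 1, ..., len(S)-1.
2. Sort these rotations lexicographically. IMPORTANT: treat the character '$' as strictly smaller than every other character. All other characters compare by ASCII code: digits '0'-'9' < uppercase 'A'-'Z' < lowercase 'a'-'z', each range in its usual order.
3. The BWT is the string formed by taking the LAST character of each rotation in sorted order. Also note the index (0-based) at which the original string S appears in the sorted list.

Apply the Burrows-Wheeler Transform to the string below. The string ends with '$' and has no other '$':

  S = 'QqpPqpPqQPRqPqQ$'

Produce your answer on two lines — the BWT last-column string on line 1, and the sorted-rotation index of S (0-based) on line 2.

All 16 rotations (rotation i = S[i:]+S[:i]):
  rot[0] = QqpPqpPqQPRqPqQ$
  rot[1] = qpPqpPqQPRqPqQ$Q
  rot[2] = pPqpPqQPRqPqQ$Qq
  rot[3] = PqpPqQPRqPqQ$Qqp
  rot[4] = qpPqQPRqPqQ$QqpP
  rot[5] = pPqQPRqPqQ$QqpPq
  rot[6] = PqQPRqPqQ$QqpPqp
  rot[7] = qQPRqPqQ$QqpPqpP
  rot[8] = QPRqPqQ$QqpPqpPq
  rot[9] = PRqPqQ$QqpPqpPqQ
  rot[10] = RqPqQ$QqpPqpPqQP
  rot[11] = qPqQ$QqpPqpPqQPR
  rot[12] = PqQ$QqpPqpPqQPRq
  rot[13] = qQ$QqpPqpPqQPRqP
  rot[14] = Q$QqpPqpPqQPRqPq
  rot[15] = $QqpPqpPqQPRqPqQ
Sorted (with $ < everything):
  sorted[0] = $QqpPqpPqQPRqPqQ  (last char: 'Q')
  sorted[1] = PRqPqQ$QqpPqpPqQ  (last char: 'Q')
  sorted[2] = PqQ$QqpPqpPqQPRq  (last char: 'q')
  sorted[3] = PqQPRqPqQ$QqpPqp  (last char: 'p')
  sorted[4] = PqpPqQPRqPqQ$Qqp  (last char: 'p')
  sorted[5] = Q$QqpPqpPqQPRqPq  (last char: 'q')
  sorted[6] = QPRqPqQ$QqpPqpPq  (last char: 'q')
  sorted[7] = QqpPqpPqQPRqPqQ$  (last char: '$')
  sorted[8] = RqPqQ$QqpPqpPqQP  (last char: 'P')
  sorted[9] = pPqQPRqPqQ$QqpPq  (last char: 'q')
  sorted[10] = pPqpPqQPRqPqQ$Qq  (last char: 'q')
  sorted[11] = qPqQ$QqpPqpPqQPR  (last char: 'R')
  sorted[12] = qQ$QqpPqpPqQPRqP  (last char: 'P')
  sorted[13] = qQPRqPqQ$QqpPqpP  (last char: 'P')
  sorted[14] = qpPqQPRqPqQ$QqpP  (last char: 'P')
  sorted[15] = qpPqpPqQPRqPqQ$Q  (last char: 'Q')
Last column: QQqppqq$PqqRPPPQ
Original string S is at sorted index 7

Answer: QQqppqq$PqqRPPPQ
7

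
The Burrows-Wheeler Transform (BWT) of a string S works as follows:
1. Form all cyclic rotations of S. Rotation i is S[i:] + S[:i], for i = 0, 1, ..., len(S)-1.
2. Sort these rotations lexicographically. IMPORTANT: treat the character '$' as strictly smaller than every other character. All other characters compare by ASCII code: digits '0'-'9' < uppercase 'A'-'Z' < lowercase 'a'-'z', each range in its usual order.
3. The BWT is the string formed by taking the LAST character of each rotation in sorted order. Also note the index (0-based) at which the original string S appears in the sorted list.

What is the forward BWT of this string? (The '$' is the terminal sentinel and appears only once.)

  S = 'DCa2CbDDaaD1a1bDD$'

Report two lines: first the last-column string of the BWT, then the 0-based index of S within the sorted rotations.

All 18 rotations (rotation i = S[i:]+S[:i]):
  rot[0] = DCa2CbDDaaD1a1bDD$
  rot[1] = Ca2CbDDaaD1a1bDD$D
  rot[2] = a2CbDDaaD1a1bDD$DC
  rot[3] = 2CbDDaaD1a1bDD$DCa
  rot[4] = CbDDaaD1a1bDD$DCa2
  rot[5] = bDDaaD1a1bDD$DCa2C
  rot[6] = DDaaD1a1bDD$DCa2Cb
  rot[7] = DaaD1a1bDD$DCa2CbD
  rot[8] = aaD1a1bDD$DCa2CbDD
  rot[9] = aD1a1bDD$DCa2CbDDa
  rot[10] = D1a1bDD$DCa2CbDDaa
  rot[11] = 1a1bDD$DCa2CbDDaaD
  rot[12] = a1bDD$DCa2CbDDaaD1
  rot[13] = 1bDD$DCa2CbDDaaD1a
  rot[14] = bDD$DCa2CbDDaaD1a1
  rot[15] = DD$DCa2CbDDaaD1a1b
  rot[16] = D$DCa2CbDDaaD1a1bD
  rot[17] = $DCa2CbDDaaD1a1bDD
Sorted (with $ < everything):
  sorted[0] = $DCa2CbDDaaD1a1bDD  (last char: 'D')
  sorted[1] = 1a1bDD$DCa2CbDDaaD  (last char: 'D')
  sorted[2] = 1bDD$DCa2CbDDaaD1a  (last char: 'a')
  sorted[3] = 2CbDDaaD1a1bDD$DCa  (last char: 'a')
  sorted[4] = Ca2CbDDaaD1a1bDD$D  (last char: 'D')
  sorted[5] = CbDDaaD1a1bDD$DCa2  (last char: '2')
  sorted[6] = D$DCa2CbDDaaD1a1bD  (last char: 'D')
  sorted[7] = D1a1bDD$DCa2CbDDaa  (last char: 'a')
  sorted[8] = DCa2CbDDaaD1a1bDD$  (last char: '$')
  sorted[9] = DD$DCa2CbDDaaD1a1b  (last char: 'b')
  sorted[10] = DDaaD1a1bDD$DCa2Cb  (last char: 'b')
  sorted[11] = DaaD1a1bDD$DCa2CbD  (last char: 'D')
  sorted[12] = a1bDD$DCa2CbDDaaD1  (last char: '1')
  sorted[13] = a2CbDDaaD1a1bDD$DC  (last char: 'C')
  sorted[14] = aD1a1bDD$DCa2CbDDa  (last char: 'a')
  sorted[15] = aaD1a1bDD$DCa2CbDD  (last char: 'D')
  sorted[16] = bDD$DCa2CbDDaaD1a1  (last char: '1')
  sorted[17] = bDDaaD1a1bDD$DCa2C  (last char: 'C')
Last column: DDaaD2Da$bbD1CaD1C
Original string S is at sorted index 8

Answer: DDaaD2Da$bbD1CaD1C
8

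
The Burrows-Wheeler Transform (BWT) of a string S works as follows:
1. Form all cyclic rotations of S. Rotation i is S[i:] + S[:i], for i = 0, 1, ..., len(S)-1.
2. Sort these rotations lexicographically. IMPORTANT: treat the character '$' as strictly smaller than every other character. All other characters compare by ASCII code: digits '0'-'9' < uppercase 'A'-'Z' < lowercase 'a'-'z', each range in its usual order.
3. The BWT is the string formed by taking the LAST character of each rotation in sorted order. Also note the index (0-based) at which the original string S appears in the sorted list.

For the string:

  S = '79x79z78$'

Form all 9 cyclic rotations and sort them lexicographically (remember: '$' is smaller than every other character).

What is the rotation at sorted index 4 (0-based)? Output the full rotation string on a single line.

Answer: 8$79x79z7

Derivation:
All 9 rotations (rotation i = S[i:]+S[:i]):
  rot[0] = 79x79z78$
  rot[1] = 9x79z78$7
  rot[2] = x79z78$79
  rot[3] = 79z78$79x
  rot[4] = 9z78$79x7
  rot[5] = z78$79x79
  rot[6] = 78$79x79z
  rot[7] = 8$79x79z7
  rot[8] = $79x79z78
Sorted (with $ < everything):
  sorted[0] = $79x79z78
  sorted[1] = 78$79x79z
  sorted[2] = 79x79z78$
  sorted[3] = 79z78$79x
  sorted[4] = 8$79x79z7
  sorted[5] = 9x79z78$7
  sorted[6] = 9z78$79x7
  sorted[7] = x79z78$79
  sorted[8] = z78$79x79
sorted[4] = 8$79x79z7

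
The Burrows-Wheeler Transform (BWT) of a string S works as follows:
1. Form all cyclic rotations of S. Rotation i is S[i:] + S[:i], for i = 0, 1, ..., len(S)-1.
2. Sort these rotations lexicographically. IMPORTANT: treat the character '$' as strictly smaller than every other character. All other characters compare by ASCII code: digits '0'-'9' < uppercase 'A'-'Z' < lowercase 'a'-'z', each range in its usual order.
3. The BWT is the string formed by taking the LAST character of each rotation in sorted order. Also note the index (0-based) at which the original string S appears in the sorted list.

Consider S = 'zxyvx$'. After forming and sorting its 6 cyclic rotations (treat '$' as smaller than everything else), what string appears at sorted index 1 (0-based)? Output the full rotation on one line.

Answer: vx$zxy

Derivation:
All 6 rotations (rotation i = S[i:]+S[:i]):
  rot[0] = zxyvx$
  rot[1] = xyvx$z
  rot[2] = yvx$zx
  rot[3] = vx$zxy
  rot[4] = x$zxyv
  rot[5] = $zxyvx
Sorted (with $ < everything):
  sorted[0] = $zxyvx
  sorted[1] = vx$zxy
  sorted[2] = x$zxyv
  sorted[3] = xyvx$z
  sorted[4] = yvx$zx
  sorted[5] = zxyvx$
sorted[1] = vx$zxy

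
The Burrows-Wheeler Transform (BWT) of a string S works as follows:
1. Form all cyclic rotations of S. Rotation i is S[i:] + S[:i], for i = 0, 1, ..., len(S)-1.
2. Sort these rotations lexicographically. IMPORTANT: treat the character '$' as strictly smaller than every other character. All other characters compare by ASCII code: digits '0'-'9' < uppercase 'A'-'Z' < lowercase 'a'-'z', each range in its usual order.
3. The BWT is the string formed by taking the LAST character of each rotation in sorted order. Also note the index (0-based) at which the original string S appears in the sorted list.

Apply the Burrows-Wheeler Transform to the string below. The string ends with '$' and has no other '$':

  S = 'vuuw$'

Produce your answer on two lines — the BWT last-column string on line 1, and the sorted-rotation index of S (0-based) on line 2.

All 5 rotations (rotation i = S[i:]+S[:i]):
  rot[0] = vuuw$
  rot[1] = uuw$v
  rot[2] = uw$vu
  rot[3] = w$vuu
  rot[4] = $vuuw
Sorted (with $ < everything):
  sorted[0] = $vuuw  (last char: 'w')
  sorted[1] = uuw$v  (last char: 'v')
  sorted[2] = uw$vu  (last char: 'u')
  sorted[3] = vuuw$  (last char: '$')
  sorted[4] = w$vuu  (last char: 'u')
Last column: wvu$u
Original string S is at sorted index 3

Answer: wvu$u
3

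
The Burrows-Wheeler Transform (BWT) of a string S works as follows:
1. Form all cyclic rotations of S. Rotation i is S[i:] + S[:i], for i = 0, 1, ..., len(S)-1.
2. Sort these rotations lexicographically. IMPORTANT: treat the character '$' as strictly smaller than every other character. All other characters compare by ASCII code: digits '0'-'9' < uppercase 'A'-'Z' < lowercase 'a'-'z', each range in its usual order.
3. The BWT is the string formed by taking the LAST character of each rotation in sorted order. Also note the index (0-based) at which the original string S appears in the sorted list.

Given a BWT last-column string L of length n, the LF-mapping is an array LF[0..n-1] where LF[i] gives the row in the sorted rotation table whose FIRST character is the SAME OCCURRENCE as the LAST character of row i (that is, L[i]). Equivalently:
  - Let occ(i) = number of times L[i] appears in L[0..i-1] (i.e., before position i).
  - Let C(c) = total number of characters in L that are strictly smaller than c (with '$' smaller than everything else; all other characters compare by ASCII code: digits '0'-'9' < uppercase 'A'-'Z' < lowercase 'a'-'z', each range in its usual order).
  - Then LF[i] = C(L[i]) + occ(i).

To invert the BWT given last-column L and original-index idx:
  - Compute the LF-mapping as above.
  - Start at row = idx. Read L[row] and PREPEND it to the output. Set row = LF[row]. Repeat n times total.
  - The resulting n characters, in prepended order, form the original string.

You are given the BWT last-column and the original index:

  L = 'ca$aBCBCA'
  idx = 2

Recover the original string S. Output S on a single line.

Answer: BCCaBaAc$

Derivation:
LF mapping: 8 6 0 7 2 4 3 5 1
Walk LF starting at row 2, prepending L[row]:
  step 1: row=2, L[2]='$', prepend. Next row=LF[2]=0
  step 2: row=0, L[0]='c', prepend. Next row=LF[0]=8
  step 3: row=8, L[8]='A', prepend. Next row=LF[8]=1
  step 4: row=1, L[1]='a', prepend. Next row=LF[1]=6
  step 5: row=6, L[6]='B', prepend. Next row=LF[6]=3
  step 6: row=3, L[3]='a', prepend. Next row=LF[3]=7
  step 7: row=7, L[7]='C', prepend. Next row=LF[7]=5
  step 8: row=5, L[5]='C', prepend. Next row=LF[5]=4
  step 9: row=4, L[4]='B', prepend. Next row=LF[4]=2
Reversed output: BCCaBaAc$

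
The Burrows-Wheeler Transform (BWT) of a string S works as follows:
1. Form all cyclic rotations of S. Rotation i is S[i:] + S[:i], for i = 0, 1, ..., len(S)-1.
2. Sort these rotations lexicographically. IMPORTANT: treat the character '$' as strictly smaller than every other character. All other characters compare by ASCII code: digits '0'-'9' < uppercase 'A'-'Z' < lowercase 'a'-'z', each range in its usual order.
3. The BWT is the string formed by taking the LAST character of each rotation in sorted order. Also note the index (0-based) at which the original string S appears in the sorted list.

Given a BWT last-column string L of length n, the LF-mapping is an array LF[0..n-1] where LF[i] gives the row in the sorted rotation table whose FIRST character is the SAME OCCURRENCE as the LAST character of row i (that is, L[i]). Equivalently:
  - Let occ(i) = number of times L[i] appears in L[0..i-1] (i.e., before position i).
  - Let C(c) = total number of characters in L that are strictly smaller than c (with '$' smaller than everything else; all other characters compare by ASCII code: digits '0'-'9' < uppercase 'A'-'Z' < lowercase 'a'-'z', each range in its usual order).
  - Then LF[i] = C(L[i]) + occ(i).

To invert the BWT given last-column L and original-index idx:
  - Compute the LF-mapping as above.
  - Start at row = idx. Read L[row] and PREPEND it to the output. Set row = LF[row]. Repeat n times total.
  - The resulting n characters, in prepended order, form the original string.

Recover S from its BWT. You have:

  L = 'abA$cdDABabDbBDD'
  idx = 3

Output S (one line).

LF mapping: 9 11 1 0 14 15 5 2 3 10 12 6 13 4 7 8
Walk LF starting at row 3, prepending L[row]:
  step 1: row=3, L[3]='$', prepend. Next row=LF[3]=0
  step 2: row=0, L[0]='a', prepend. Next row=LF[0]=9
  step 3: row=9, L[9]='a', prepend. Next row=LF[9]=10
  step 4: row=10, L[10]='b', prepend. Next row=LF[10]=12
  step 5: row=12, L[12]='b', prepend. Next row=LF[12]=13
  step 6: row=13, L[13]='B', prepend. Next row=LF[13]=4
  step 7: row=4, L[4]='c', prepend. Next row=LF[4]=14
  step 8: row=14, L[14]='D', prepend. Next row=LF[14]=7
  step 9: row=7, L[7]='A', prepend. Next row=LF[7]=2
  step 10: row=2, L[2]='A', prepend. Next row=LF[2]=1
  step 11: row=1, L[1]='b', prepend. Next row=LF[1]=11
  step 12: row=11, L[11]='D', prepend. Next row=LF[11]=6
  step 13: row=6, L[6]='D', prepend. Next row=LF[6]=5
  step 14: row=5, L[5]='d', prepend. Next row=LF[5]=15
  step 15: row=15, L[15]='D', prepend. Next row=LF[15]=8
  step 16: row=8, L[8]='B', prepend. Next row=LF[8]=3
Reversed output: BDdDDbAADcBbbaa$

Answer: BDdDDbAADcBbbaa$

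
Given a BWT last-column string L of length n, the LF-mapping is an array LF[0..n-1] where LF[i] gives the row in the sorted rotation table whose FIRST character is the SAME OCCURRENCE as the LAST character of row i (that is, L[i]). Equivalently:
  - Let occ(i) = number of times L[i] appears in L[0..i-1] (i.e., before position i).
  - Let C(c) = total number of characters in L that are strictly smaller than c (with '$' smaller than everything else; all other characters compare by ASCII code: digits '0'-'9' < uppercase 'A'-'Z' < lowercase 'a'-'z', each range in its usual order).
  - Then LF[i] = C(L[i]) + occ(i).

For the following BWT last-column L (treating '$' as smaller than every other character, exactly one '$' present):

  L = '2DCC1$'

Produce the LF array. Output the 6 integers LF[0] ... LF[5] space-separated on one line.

Char counts: '$':1, '1':1, '2':1, 'C':2, 'D':1
C (first-col start): C('$')=0, C('1')=1, C('2')=2, C('C')=3, C('D')=5
L[0]='2': occ=0, LF[0]=C('2')+0=2+0=2
L[1]='D': occ=0, LF[1]=C('D')+0=5+0=5
L[2]='C': occ=0, LF[2]=C('C')+0=3+0=3
L[3]='C': occ=1, LF[3]=C('C')+1=3+1=4
L[4]='1': occ=0, LF[4]=C('1')+0=1+0=1
L[5]='$': occ=0, LF[5]=C('$')+0=0+0=0

Answer: 2 5 3 4 1 0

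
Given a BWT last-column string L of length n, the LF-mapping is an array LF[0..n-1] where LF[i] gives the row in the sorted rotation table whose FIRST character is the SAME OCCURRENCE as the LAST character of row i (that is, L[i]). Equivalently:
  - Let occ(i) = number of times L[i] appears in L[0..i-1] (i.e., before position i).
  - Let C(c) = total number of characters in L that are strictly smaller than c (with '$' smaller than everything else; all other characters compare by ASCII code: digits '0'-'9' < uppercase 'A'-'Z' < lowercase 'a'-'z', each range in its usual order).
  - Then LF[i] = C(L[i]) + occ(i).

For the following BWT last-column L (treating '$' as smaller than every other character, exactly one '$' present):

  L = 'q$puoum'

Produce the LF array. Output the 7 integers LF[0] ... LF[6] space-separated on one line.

Char counts: '$':1, 'm':1, 'o':1, 'p':1, 'q':1, 'u':2
C (first-col start): C('$')=0, C('m')=1, C('o')=2, C('p')=3, C('q')=4, C('u')=5
L[0]='q': occ=0, LF[0]=C('q')+0=4+0=4
L[1]='$': occ=0, LF[1]=C('$')+0=0+0=0
L[2]='p': occ=0, LF[2]=C('p')+0=3+0=3
L[3]='u': occ=0, LF[3]=C('u')+0=5+0=5
L[4]='o': occ=0, LF[4]=C('o')+0=2+0=2
L[5]='u': occ=1, LF[5]=C('u')+1=5+1=6
L[6]='m': occ=0, LF[6]=C('m')+0=1+0=1

Answer: 4 0 3 5 2 6 1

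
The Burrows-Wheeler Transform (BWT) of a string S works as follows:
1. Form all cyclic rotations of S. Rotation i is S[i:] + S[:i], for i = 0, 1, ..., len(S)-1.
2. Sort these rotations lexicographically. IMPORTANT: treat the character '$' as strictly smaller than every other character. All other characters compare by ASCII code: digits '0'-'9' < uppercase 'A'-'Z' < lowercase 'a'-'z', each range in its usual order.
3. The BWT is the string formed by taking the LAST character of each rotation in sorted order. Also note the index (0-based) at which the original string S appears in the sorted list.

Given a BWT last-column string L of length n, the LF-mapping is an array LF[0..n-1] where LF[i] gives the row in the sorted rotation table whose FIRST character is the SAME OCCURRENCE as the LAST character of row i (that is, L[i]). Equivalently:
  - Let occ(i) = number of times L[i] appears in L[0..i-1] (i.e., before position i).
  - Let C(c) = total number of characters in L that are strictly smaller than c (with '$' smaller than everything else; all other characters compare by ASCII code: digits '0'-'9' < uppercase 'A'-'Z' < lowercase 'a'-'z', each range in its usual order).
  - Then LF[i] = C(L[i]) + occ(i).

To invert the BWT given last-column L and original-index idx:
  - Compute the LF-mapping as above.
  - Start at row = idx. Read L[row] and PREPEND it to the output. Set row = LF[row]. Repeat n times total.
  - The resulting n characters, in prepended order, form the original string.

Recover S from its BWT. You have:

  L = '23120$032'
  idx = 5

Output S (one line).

Answer: 21023302$

Derivation:
LF mapping: 4 7 3 5 1 0 2 8 6
Walk LF starting at row 5, prepending L[row]:
  step 1: row=5, L[5]='$', prepend. Next row=LF[5]=0
  step 2: row=0, L[0]='2', prepend. Next row=LF[0]=4
  step 3: row=4, L[4]='0', prepend. Next row=LF[4]=1
  step 4: row=1, L[1]='3', prepend. Next row=LF[1]=7
  step 5: row=7, L[7]='3', prepend. Next row=LF[7]=8
  step 6: row=8, L[8]='2', prepend. Next row=LF[8]=6
  step 7: row=6, L[6]='0', prepend. Next row=LF[6]=2
  step 8: row=2, L[2]='1', prepend. Next row=LF[2]=3
  step 9: row=3, L[3]='2', prepend. Next row=LF[3]=5
Reversed output: 21023302$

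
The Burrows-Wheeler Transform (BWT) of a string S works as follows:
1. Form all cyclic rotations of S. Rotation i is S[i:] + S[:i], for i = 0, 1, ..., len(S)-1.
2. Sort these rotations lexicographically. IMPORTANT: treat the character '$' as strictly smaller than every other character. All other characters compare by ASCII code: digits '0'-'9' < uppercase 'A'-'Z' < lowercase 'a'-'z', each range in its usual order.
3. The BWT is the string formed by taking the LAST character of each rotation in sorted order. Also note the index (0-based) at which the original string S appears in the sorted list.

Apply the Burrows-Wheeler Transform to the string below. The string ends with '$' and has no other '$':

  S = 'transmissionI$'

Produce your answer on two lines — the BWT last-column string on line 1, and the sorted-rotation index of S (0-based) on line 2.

Answer: Inrsmsoaitsni$
13

Derivation:
All 14 rotations (rotation i = S[i:]+S[:i]):
  rot[0] = transmissionI$
  rot[1] = ransmissionI$t
  rot[2] = ansmissionI$tr
  rot[3] = nsmissionI$tra
  rot[4] = smissionI$tran
  rot[5] = missionI$trans
  rot[6] = issionI$transm
  rot[7] = ssionI$transmi
  rot[8] = sionI$transmis
  rot[9] = ionI$transmiss
  rot[10] = onI$transmissi
  rot[11] = nI$transmissio
  rot[12] = I$transmission
  rot[13] = $transmissionI
Sorted (with $ < everything):
  sorted[0] = $transmissionI  (last char: 'I')
  sorted[1] = I$transmission  (last char: 'n')
  sorted[2] = ansmissionI$tr  (last char: 'r')
  sorted[3] = ionI$transmiss  (last char: 's')
  sorted[4] = issionI$transm  (last char: 'm')
  sorted[5] = missionI$trans  (last char: 's')
  sorted[6] = nI$transmissio  (last char: 'o')
  sorted[7] = nsmissionI$tra  (last char: 'a')
  sorted[8] = onI$transmissi  (last char: 'i')
  sorted[9] = ransmissionI$t  (last char: 't')
  sorted[10] = sionI$transmis  (last char: 's')
  sorted[11] = smissionI$tran  (last char: 'n')
  sorted[12] = ssionI$transmi  (last char: 'i')
  sorted[13] = transmissionI$  (last char: '$')
Last column: Inrsmsoaitsni$
Original string S is at sorted index 13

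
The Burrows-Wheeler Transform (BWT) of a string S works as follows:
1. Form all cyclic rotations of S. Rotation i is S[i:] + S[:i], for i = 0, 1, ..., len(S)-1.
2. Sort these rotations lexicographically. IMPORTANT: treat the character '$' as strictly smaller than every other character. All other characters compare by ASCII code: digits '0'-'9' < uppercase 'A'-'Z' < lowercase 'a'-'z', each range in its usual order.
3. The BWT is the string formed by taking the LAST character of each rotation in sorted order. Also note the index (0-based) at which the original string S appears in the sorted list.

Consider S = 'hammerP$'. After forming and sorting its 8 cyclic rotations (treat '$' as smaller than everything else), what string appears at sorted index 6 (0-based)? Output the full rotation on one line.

Answer: mmerP$ha

Derivation:
All 8 rotations (rotation i = S[i:]+S[:i]):
  rot[0] = hammerP$
  rot[1] = ammerP$h
  rot[2] = mmerP$ha
  rot[3] = merP$ham
  rot[4] = erP$hamm
  rot[5] = rP$hamme
  rot[6] = P$hammer
  rot[7] = $hammerP
Sorted (with $ < everything):
  sorted[0] = $hammerP
  sorted[1] = P$hammer
  sorted[2] = ammerP$h
  sorted[3] = erP$hamm
  sorted[4] = hammerP$
  sorted[5] = merP$ham
  sorted[6] = mmerP$ha
  sorted[7] = rP$hamme
sorted[6] = mmerP$ha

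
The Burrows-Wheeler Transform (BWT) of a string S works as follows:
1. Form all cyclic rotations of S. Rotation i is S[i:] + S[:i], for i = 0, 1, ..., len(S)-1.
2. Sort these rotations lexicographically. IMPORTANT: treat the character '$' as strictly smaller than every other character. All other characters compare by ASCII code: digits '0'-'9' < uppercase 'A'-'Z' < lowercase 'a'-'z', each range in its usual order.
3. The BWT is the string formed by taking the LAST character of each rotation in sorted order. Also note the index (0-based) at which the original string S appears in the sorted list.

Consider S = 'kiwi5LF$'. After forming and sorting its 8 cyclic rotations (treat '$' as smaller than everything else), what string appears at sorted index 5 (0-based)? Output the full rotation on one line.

Answer: iwi5LF$k

Derivation:
All 8 rotations (rotation i = S[i:]+S[:i]):
  rot[0] = kiwi5LF$
  rot[1] = iwi5LF$k
  rot[2] = wi5LF$ki
  rot[3] = i5LF$kiw
  rot[4] = 5LF$kiwi
  rot[5] = LF$kiwi5
  rot[6] = F$kiwi5L
  rot[7] = $kiwi5LF
Sorted (with $ < everything):
  sorted[0] = $kiwi5LF
  sorted[1] = 5LF$kiwi
  sorted[2] = F$kiwi5L
  sorted[3] = LF$kiwi5
  sorted[4] = i5LF$kiw
  sorted[5] = iwi5LF$k
  sorted[6] = kiwi5LF$
  sorted[7] = wi5LF$ki
sorted[5] = iwi5LF$k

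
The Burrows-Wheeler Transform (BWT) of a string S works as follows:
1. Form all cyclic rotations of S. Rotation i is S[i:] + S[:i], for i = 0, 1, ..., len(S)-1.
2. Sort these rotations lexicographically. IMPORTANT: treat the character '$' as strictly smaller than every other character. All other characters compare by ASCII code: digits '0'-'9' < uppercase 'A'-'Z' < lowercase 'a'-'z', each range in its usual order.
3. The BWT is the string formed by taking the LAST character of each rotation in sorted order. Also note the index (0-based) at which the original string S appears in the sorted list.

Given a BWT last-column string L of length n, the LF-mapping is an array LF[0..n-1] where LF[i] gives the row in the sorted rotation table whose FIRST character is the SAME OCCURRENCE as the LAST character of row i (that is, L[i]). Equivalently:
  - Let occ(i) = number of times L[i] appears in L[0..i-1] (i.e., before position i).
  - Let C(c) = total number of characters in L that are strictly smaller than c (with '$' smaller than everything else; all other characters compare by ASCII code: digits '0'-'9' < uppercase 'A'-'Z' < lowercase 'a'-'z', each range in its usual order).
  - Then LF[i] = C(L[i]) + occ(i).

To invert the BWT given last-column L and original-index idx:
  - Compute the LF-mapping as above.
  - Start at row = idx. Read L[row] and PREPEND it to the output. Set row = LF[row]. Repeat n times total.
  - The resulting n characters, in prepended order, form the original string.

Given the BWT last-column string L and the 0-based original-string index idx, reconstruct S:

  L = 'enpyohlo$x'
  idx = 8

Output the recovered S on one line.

LF mapping: 1 4 7 9 5 2 3 6 0 8
Walk LF starting at row 8, prepending L[row]:
  step 1: row=8, L[8]='$', prepend. Next row=LF[8]=0
  step 2: row=0, L[0]='e', prepend. Next row=LF[0]=1
  step 3: row=1, L[1]='n', prepend. Next row=LF[1]=4
  step 4: row=4, L[4]='o', prepend. Next row=LF[4]=5
  step 5: row=5, L[5]='h', prepend. Next row=LF[5]=2
  step 6: row=2, L[2]='p', prepend. Next row=LF[2]=7
  step 7: row=7, L[7]='o', prepend. Next row=LF[7]=6
  step 8: row=6, L[6]='l', prepend. Next row=LF[6]=3
  step 9: row=3, L[3]='y', prepend. Next row=LF[3]=9
  step 10: row=9, L[9]='x', prepend. Next row=LF[9]=8
Reversed output: xylophone$

Answer: xylophone$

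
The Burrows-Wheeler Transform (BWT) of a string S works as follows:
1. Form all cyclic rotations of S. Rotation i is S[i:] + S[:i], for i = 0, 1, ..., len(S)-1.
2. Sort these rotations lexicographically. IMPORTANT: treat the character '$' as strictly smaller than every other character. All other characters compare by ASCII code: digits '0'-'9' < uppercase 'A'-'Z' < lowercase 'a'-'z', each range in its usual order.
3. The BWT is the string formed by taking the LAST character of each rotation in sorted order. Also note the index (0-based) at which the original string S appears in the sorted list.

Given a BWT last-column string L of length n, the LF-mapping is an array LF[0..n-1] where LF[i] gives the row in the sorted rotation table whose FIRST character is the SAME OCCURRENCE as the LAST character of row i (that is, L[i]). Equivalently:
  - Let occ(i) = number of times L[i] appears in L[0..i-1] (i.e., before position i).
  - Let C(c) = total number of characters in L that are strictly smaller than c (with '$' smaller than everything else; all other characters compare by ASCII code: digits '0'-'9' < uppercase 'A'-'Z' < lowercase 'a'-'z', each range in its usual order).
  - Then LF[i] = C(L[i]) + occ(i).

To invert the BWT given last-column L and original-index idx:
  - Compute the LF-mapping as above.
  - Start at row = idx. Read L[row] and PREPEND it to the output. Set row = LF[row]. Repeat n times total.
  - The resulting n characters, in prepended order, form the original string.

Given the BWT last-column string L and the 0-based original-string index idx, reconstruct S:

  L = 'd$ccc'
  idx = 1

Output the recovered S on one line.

Answer: cccd$

Derivation:
LF mapping: 4 0 1 2 3
Walk LF starting at row 1, prepending L[row]:
  step 1: row=1, L[1]='$', prepend. Next row=LF[1]=0
  step 2: row=0, L[0]='d', prepend. Next row=LF[0]=4
  step 3: row=4, L[4]='c', prepend. Next row=LF[4]=3
  step 4: row=3, L[3]='c', prepend. Next row=LF[3]=2
  step 5: row=2, L[2]='c', prepend. Next row=LF[2]=1
Reversed output: cccd$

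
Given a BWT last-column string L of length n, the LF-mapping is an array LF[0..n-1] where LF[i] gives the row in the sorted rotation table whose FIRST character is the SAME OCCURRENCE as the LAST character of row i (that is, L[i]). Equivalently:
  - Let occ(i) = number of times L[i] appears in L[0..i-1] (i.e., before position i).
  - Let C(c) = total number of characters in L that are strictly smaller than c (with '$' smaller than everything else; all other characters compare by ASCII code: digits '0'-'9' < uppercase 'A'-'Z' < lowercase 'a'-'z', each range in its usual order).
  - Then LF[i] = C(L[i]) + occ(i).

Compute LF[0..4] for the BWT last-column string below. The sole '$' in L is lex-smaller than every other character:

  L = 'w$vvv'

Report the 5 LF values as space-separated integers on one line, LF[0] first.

Char counts: '$':1, 'v':3, 'w':1
C (first-col start): C('$')=0, C('v')=1, C('w')=4
L[0]='w': occ=0, LF[0]=C('w')+0=4+0=4
L[1]='$': occ=0, LF[1]=C('$')+0=0+0=0
L[2]='v': occ=0, LF[2]=C('v')+0=1+0=1
L[3]='v': occ=1, LF[3]=C('v')+1=1+1=2
L[4]='v': occ=2, LF[4]=C('v')+2=1+2=3

Answer: 4 0 1 2 3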